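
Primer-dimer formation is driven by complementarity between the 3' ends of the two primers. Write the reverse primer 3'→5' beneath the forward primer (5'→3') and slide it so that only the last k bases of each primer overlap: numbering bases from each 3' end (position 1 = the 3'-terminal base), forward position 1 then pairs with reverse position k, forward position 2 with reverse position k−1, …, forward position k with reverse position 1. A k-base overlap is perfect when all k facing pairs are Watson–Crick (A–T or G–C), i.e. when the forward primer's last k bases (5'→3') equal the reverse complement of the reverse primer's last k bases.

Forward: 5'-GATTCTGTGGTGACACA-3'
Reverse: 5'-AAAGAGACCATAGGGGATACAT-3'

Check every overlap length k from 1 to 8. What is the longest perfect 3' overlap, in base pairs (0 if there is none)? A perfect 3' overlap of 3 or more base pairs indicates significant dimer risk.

Last 8 bases (5'→3') — forward …GTGACACA, reverse …GGATACAT.
Reverse complement of the reverse primer's last 8 bases: ATGTATCC; its first k bases are the reverse complement of the reverse primer's last k bases, so a perfect k-base overlap needs the forward primer's last k bases to equal them.
Comparing (forward last k vs required): k=1: A vs A ✓; k=2: CA vs AT ✗; k=3: ACA vs ATG ✗; k=4: CACA vs ATGT ✗; k=5: ACACA vs ATGTA ✗; k=6: GACACA vs ATGTAT ✗; k=7: TGACACA vs ATGTATC ✗; k=8: GTGACACA vs ATGTATCC ✗.
Only k = 1 is perfect, so the longest perfect 3' overlap is 1.

Longest perfect overlap: 1 complementary base pair; below the dimer-risk threshold (threshold 3).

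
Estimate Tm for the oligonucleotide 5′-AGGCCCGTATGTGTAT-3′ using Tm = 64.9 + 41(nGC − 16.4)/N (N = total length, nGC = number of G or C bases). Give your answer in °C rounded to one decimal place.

43.4°C

Base counts: A=3, T=5, G=5, C=3; G+C = 8, N = 16.
Tm = 64.9 + 41·(8 − 16.4)/16 = 64.9 + -344.40/16 = 43.4°C.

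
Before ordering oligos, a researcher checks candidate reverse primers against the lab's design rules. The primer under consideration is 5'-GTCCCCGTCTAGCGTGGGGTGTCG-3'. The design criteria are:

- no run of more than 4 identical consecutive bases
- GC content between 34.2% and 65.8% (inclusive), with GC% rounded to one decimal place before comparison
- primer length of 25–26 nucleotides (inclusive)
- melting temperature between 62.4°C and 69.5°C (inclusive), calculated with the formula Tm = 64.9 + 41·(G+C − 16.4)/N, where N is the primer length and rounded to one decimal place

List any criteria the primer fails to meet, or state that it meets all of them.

Base counts: A=1, T=6, G=10, C=7 (length 24).
homopolymer run: longest run = 4 ✓
GC content: GC 17/24 = 70.8%, outside 34.2–65.8% ✗
length: length 24, outside 25–26 ✗
Tm: Tm = 64.9 + 41·(17 − 16.4)/24 = 65.9°C ✓

Fails: GC content, length.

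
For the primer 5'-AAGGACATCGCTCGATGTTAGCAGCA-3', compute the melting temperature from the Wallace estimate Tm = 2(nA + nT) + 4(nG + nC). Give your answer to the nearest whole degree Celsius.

78°C

Base counts: A=8, T=5, G=7, C=6 (length 26).
Tm = 2·(8+5) + 4·(7+6) = 2·13 + 4·13 = 26 + 52 = 78°C.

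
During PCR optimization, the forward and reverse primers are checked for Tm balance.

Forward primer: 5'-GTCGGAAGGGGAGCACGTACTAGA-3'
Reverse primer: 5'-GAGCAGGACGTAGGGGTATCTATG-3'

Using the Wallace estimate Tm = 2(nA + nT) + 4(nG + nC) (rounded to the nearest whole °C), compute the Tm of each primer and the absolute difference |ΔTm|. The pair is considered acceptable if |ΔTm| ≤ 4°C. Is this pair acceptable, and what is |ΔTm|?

Forward: A=7 T=3 G=10 C=4 → Tm = 2·10 + 4·14 = 76°C.
Reverse: A=6 T=5 G=10 C=3 → Tm = 2·11 + 4·13 = 74°C.
|ΔTm| = |76 − 74| = 2°C, ≤ 4°C.

|ΔTm| = 2°C; the pair is acceptable.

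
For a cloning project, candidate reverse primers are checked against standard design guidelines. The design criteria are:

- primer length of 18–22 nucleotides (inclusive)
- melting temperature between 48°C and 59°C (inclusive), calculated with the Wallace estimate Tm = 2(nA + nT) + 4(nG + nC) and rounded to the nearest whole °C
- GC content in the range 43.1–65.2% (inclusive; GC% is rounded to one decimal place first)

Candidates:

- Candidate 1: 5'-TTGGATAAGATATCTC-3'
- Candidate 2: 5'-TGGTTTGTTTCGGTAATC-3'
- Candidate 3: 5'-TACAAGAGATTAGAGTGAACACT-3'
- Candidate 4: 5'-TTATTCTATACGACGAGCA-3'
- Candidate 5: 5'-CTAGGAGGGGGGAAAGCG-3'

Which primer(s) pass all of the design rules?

None of the candidates satisfy all criteria.

Candidate 1 (16 nt, A=5 T=6 G=3 C=2): length 16, outside 18–22 ✗; Tm = 2·11 + 4·5 = 42°C, outside 48–59°C ✗; GC 5/16 = 31.3%, outside 43.1–65.2% ✗ — fails.
Candidate 2 (18 nt, A=2 T=9 G=5 C=2): length 18 ✓; Tm = 2·11 + 4·7 = 50°C ✓; GC 7/18 = 38.9%, outside 43.1–65.2% ✗ — fails.
Candidate 3 (23 nt, A=10 T=5 G=5 C=3): length 23, outside 18–22 ✗; Tm = 2·15 + 4·8 = 62°C, outside 48–59°C ✗; GC 8/23 = 34.8%, outside 43.1–65.2% ✗ — fails.
Candidate 4 (19 nt, A=6 T=6 G=3 C=4): length 19 ✓; Tm = 2·12 + 4·7 = 52°C ✓; GC 7/19 = 36.8%, outside 43.1–65.2% ✗ — fails.
Candidate 5 (18 nt, A=5 T=1 G=10 C=2): length 18 ✓; Tm = 2·6 + 4·12 = 60°C, outside 48–59°C ✗; GC 12/18 = 66.7%, outside 43.1–65.2% ✗ — fails.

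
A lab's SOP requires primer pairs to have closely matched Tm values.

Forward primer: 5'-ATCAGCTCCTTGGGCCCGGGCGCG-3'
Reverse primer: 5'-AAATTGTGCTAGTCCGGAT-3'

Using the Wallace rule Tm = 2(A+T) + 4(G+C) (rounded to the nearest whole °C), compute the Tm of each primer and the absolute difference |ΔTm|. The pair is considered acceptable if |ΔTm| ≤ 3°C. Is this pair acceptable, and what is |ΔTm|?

|ΔTm| = 30°C; the pair is not acceptable.

Forward: A=2 T=4 G=9 C=9 → Tm = 2·6 + 4·18 = 84°C.
Reverse: A=5 T=6 G=5 C=3 → Tm = 2·11 + 4·8 = 54°C.
|ΔTm| = |84 − 54| = 30°C, > 3°C.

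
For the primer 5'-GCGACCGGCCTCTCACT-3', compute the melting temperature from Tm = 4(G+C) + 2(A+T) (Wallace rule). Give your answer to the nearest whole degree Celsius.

58°C

Base counts: A=2, T=3, G=4, C=8 (length 17).
Tm = 2·(2+3) + 4·(4+8) = 2·5 + 4·12 = 10 + 48 = 58°C.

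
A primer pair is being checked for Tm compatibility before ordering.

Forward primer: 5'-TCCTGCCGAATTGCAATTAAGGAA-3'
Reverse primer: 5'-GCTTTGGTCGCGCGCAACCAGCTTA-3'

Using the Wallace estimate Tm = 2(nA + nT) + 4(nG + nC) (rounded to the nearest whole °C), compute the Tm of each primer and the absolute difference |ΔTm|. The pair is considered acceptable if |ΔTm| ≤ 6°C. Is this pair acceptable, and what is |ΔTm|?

|ΔTm| = 12°C; the pair is not acceptable.

Forward: A=8 T=6 G=5 C=5 → Tm = 2·14 + 4·10 = 68°C.
Reverse: A=4 T=6 G=7 C=8 → Tm = 2·10 + 4·15 = 80°C.
|ΔTm| = |68 − 80| = 12°C, > 6°C.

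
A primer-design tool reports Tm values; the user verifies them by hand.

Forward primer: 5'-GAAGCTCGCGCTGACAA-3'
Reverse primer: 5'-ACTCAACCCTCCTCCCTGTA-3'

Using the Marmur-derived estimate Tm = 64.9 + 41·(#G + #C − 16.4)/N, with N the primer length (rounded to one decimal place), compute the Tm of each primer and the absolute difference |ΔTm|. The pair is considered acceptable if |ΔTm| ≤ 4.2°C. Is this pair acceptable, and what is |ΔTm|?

Forward: G+C = 10, N = 17 → Tm = 64.9 + 41·(10 − 16.4)/17 = 49.5°C.
Reverse: G+C = 11, N = 20 → Tm = 64.9 + 41·(11 − 16.4)/20 = 53.8°C.
|ΔTm| = |49.5 − 53.8| = 4.3°C, > 4.2°C.

|ΔTm| = 4.3°C; the pair is not acceptable.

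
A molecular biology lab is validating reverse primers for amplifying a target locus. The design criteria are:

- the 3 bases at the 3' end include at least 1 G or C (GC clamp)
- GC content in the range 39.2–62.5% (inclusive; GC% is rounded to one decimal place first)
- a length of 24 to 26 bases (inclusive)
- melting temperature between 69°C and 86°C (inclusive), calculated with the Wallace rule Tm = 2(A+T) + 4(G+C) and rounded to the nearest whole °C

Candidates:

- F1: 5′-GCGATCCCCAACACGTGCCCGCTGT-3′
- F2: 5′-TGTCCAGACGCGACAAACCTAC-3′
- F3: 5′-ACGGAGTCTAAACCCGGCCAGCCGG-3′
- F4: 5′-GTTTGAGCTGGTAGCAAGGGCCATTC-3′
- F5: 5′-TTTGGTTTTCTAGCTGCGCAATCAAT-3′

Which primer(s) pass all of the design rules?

F4 only.

F1 (25 nt, A=4 T=4 G=6 C=11): 3' end TGT has 1 G/C ✓; GC 17/25 = 68.0%, outside 39.2–62.5% ✗; length 25 ✓; Tm = 2·8 + 4·17 = 84°C ✓ — fails.
F2 (22 nt, A=7 T=3 G=4 C=8): 3' end TAC has 1 G/C ✓; GC 12/22 = 54.5% ✓; length 22, outside 24–26 ✗; Tm = 2·10 + 4·12 = 68°C, outside 69–86°C ✗ — fails.
F3 (25 nt, A=6 T=2 G=8 C=9): 3' end CGG has 3 G/C ✓; GC 17/25 = 68.0%, outside 39.2–62.5% ✗; length 25 ✓; Tm = 2·8 + 4·17 = 84°C ✓ — fails.
F4 (26 nt, A=5 T=7 G=9 C=5): 3' end TTC has 1 G/C ✓; GC 14/26 = 53.8% ✓; length 26 ✓; Tm = 2·12 + 4·14 = 80°C ✓ — passes.
F5 (26 nt, A=5 T=11 G=5 C=5): 3' end AAT has 0 G/C, need ≥1 ✗; GC 10/26 = 38.5%, outside 39.2–62.5% ✗; length 26 ✓; Tm = 2·16 + 4·10 = 72°C ✓ — fails.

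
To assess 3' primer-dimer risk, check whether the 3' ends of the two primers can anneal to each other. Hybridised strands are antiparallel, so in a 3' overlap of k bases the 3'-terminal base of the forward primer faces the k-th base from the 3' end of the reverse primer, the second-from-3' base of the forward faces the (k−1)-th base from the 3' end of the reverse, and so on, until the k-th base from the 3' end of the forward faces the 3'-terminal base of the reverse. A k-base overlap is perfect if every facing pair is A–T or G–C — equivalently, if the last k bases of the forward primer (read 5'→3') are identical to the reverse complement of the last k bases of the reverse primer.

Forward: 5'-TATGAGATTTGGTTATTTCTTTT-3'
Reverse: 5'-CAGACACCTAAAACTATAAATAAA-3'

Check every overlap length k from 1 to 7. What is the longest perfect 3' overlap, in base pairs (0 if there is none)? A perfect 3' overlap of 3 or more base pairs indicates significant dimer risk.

Last 7 bases (5'→3') — forward …TTCTTTT, reverse …AAATAAA.
Reverse complement of the reverse primer's last 7 bases: TTTATTT; its first k bases are the reverse complement of the reverse primer's last k bases, so a perfect k-base overlap needs the forward primer's last k bases to equal them.
Comparing (forward last k vs required): k=1: T vs T ✓; k=2: TT vs TT ✓; k=3: TTT vs TTT ✓; k=4: TTTT vs TTTA ✗; k=5: CTTTT vs TTTAT ✗; k=6: TCTTTT vs TTTATT ✗; k=7: TTCTTTT vs TTTATTT ✗.
Perfect overlaps at k = 1, 2, 3; the largest is 3.

Longest perfect overlap: 3 complementary base pairs; significant dimer risk (threshold 3).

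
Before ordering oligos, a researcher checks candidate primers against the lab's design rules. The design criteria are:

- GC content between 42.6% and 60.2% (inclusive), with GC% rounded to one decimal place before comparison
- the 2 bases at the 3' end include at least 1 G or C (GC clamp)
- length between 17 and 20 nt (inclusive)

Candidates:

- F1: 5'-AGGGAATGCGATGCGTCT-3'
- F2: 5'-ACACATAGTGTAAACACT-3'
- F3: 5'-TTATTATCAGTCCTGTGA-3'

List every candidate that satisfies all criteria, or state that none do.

F1 (18 nt, A=4 T=4 G=7 C=3): GC 10/18 = 55.6% ✓; 3' end CT has 1 G/C ✓; length 18 ✓ — passes.
F2 (18 nt, A=8 T=4 G=2 C=4): GC 6/18 = 33.3%, outside 42.6–60.2% ✗; 3' end CT has 1 G/C ✓; length 18 ✓ — fails.
F3 (18 nt, A=4 T=8 G=3 C=3): GC 6/18 = 33.3%, outside 42.6–60.2% ✗; 3' end GA has 1 G/C ✓; length 18 ✓ — fails.

F1 only.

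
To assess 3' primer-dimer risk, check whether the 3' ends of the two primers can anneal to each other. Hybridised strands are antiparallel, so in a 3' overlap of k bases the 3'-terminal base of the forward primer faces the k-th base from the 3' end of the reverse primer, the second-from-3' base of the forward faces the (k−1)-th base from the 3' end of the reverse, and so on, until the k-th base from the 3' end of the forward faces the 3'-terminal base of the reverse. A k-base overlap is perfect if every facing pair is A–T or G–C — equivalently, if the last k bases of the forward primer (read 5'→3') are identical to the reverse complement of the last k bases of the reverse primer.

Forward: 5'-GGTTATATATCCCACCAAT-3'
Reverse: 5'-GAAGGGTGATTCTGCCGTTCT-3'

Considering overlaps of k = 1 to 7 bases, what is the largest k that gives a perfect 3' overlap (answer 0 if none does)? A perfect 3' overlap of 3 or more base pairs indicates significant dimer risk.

Longest perfect overlap: 0 complementary base pairs; below the dimer-risk threshold (threshold 3).

Last 7 bases (5'→3') — forward …CACCAAT, reverse …CCGTTCT.
Reverse complement of the reverse primer's last 7 bases: AGAACGG; its first k bases are the reverse complement of the reverse primer's last k bases, so a perfect k-base overlap needs the forward primer's last k bases to equal them.
Comparing (forward last k vs required): k=1: T vs A ✗; k=2: AT vs AG ✗; k=3: AAT vs AGA ✗; k=4: CAAT vs AGAA ✗; k=5: CCAAT vs AGAAC ✗; k=6: ACCAAT vs AGAACG ✗; k=7: CACCAAT vs AGAACGG ✗.
No overlap length from 1 to 7 is perfect, so the longest perfect 3' overlap is 0.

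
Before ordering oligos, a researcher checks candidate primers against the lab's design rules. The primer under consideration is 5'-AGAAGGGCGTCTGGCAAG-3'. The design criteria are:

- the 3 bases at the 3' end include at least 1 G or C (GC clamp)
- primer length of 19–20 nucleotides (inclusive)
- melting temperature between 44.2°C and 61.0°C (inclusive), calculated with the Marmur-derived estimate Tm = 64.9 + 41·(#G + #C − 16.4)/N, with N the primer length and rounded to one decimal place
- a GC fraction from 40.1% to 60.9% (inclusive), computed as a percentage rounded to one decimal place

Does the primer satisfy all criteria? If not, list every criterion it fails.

Fails: length, GC content.

Base counts: A=5, T=2, G=8, C=3 (length 18).
GC clamp: 3' end AAG has 1 G/C ✓
length: length 18, outside 19–20 ✗
Tm: Tm = 64.9 + 41·(11 − 16.4)/18 = 52.6°C ✓
GC content: GC 11/18 = 61.1%, outside 40.1–60.9% ✗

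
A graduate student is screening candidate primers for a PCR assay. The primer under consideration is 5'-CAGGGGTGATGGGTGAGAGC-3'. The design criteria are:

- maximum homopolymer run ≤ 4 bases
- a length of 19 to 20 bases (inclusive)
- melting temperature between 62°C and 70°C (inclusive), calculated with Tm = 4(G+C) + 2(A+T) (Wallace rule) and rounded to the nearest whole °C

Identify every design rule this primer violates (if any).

Meets all criteria.

Base counts: A=4, T=3, G=11, C=2 (length 20).
homopolymer run: longest run = 4 ✓
length: length 20 ✓
Tm: Tm = 2·7 + 4·13 = 66°C ✓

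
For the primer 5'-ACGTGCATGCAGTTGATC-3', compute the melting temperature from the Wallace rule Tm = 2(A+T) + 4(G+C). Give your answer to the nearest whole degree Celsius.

Base counts: A=4, T=5, G=5, C=4 (length 18).
Tm = 2·(4+5) + 4·(5+4) = 2·9 + 4·9 = 18 + 36 = 54°C.

54°C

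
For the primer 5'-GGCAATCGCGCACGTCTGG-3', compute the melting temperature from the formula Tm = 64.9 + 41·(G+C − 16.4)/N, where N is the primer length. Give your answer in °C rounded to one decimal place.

Base counts: A=3, T=3, G=7, C=6; G+C = 13, N = 19.
Tm = 64.9 + 41·(13 − 16.4)/19 = 64.9 + -139.40/19 = 57.6°C.

57.6°C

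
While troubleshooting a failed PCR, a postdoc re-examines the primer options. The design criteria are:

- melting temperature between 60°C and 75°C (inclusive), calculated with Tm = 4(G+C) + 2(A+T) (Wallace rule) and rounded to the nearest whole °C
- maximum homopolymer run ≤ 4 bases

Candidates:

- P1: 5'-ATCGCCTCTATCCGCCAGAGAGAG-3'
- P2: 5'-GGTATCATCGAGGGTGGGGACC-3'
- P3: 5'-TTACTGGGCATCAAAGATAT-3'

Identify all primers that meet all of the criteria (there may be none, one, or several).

P1 (24 nt, A=6 T=4 G=6 C=8): Tm = 2·10 + 4·14 = 76°C, outside 60–75°C ✗; longest run = 2 ✓ — fails.
P2 (22 nt, A=4 T=4 G=10 C=4): Tm = 2·8 + 4·14 = 72°C ✓; longest run = 4 ✓ — passes.
P3 (20 nt, A=7 T=6 G=4 C=3): Tm = 2·13 + 4·7 = 54°C, outside 60–75°C ✗; longest run = 3 ✓ — fails.

P2 only.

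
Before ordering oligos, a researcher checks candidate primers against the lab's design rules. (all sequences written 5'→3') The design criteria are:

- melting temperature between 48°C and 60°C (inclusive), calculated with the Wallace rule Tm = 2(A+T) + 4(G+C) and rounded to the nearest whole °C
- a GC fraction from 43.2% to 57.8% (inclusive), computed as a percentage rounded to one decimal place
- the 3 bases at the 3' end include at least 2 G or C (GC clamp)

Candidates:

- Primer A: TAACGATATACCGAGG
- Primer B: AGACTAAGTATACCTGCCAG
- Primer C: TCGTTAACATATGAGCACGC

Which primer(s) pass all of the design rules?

Primer B and Primer C.

Primer A (16 nt, A=6 T=3 G=4 C=3): Tm = 2·9 + 4·7 = 46°C, outside 48–60°C ✗; GC 7/16 = 43.8% ✓; 3' end AGG has 2 G/C ✓ — fails.
Primer B (20 nt, A=7 T=4 G=4 C=5): Tm = 2·11 + 4·9 = 58°C ✓; GC 9/20 = 45.0% ✓; 3' end CAG has 2 G/C ✓ — passes.
Primer C (20 nt, A=6 T=5 G=4 C=5): Tm = 2·11 + 4·9 = 58°C ✓; GC 9/20 = 45.0% ✓; 3' end CGC has 3 G/C ✓ — passes.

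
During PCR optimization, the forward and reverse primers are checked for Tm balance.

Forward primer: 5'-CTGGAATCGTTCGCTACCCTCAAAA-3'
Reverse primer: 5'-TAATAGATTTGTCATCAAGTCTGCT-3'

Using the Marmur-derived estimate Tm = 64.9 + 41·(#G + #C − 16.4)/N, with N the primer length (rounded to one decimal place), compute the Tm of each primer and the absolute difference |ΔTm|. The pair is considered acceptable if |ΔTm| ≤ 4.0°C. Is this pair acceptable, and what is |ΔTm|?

Forward: G+C = 12, N = 25 → Tm = 64.9 + 41·(12 − 16.4)/25 = 57.7°C.
Reverse: G+C = 8, N = 25 → Tm = 64.9 + 41·(8 − 16.4)/25 = 51.1°C.
|ΔTm| = |57.7 − 51.1| = 6.6°C, > 4.0°C.

|ΔTm| = 6.6°C; the pair is not acceptable.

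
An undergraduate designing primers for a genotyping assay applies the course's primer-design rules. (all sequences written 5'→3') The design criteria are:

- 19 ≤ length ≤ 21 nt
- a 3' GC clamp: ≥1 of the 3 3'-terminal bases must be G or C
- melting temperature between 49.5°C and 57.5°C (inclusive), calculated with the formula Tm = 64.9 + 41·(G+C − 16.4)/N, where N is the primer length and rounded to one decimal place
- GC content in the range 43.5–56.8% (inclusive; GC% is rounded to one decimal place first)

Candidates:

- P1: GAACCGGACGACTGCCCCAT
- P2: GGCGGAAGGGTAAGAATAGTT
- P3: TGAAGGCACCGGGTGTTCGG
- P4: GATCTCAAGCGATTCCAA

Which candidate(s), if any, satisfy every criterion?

P1 (20 nt, A=5 T=2 G=5 C=8): length 20 ✓; 3' end CAT has 1 G/C ✓; Tm = 64.9 + 41·(13 − 16.4)/20 = 57.9°C, outside 49.5–57.5°C ✗; GC 13/20 = 65.0%, outside 43.5–56.8% ✗ — fails.
P2 (21 nt, A=7 T=4 G=9 C=1): length 21 ✓; 3' end GTT has 1 G/C ✓; Tm = 64.9 + 41·(10 − 16.4)/21 = 52.4°C ✓; GC 10/21 = 47.6% ✓ — passes.
P3 (20 nt, A=3 T=4 G=9 C=4): length 20 ✓; 3' end CGG has 3 G/C ✓; Tm = 64.9 + 41·(13 − 16.4)/20 = 57.9°C, outside 49.5–57.5°C ✗; GC 13/20 = 65.0%, outside 43.5–56.8% ✗ — fails.
P4 (18 nt, A=6 T=4 G=3 C=5): length 18, outside 19–21 ✗; 3' end CAA has 1 G/C ✓; Tm = 64.9 + 41·(8 − 16.4)/18 = 45.8°C, outside 49.5–57.5°C ✗; GC 8/18 = 44.4% ✓ — fails.

P2 only.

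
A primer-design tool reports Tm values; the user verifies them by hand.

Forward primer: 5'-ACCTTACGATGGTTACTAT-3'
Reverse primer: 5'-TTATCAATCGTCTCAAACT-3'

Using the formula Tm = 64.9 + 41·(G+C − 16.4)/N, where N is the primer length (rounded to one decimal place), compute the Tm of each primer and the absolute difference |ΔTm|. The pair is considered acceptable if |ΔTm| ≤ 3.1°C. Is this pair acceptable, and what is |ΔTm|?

Forward: G+C = 7, N = 19 → Tm = 64.9 + 41·(7 − 16.4)/19 = 44.6°C.
Reverse: G+C = 6, N = 19 → Tm = 64.9 + 41·(6 − 16.4)/19 = 42.5°C.
|ΔTm| = |44.6 − 42.5| = 2.1°C, ≤ 3.1°C.

|ΔTm| = 2.1°C; the pair is acceptable.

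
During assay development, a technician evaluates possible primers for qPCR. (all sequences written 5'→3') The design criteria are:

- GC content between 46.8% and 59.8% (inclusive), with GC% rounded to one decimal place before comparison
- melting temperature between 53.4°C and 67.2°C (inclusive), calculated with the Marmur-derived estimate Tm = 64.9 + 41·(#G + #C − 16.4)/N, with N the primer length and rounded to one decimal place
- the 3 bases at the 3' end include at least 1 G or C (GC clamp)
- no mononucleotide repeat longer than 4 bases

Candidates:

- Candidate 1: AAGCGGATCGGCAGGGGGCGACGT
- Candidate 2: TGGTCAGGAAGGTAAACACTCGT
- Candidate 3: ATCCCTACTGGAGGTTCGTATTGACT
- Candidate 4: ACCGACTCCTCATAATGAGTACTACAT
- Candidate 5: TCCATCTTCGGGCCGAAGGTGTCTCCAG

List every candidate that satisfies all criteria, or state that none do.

Candidate 1 (24 nt, A=5 T=2 G=12 C=5): GC 17/24 = 70.8%, outside 46.8–59.8% ✗; Tm = 64.9 + 41·(17 − 16.4)/24 = 65.9°C ✓; 3' end CGT has 2 G/C ✓; longest run = 5, exceeds 4 ✗ — fails.
Candidate 2 (23 nt, A=7 T=5 G=7 C=4): GC 11/23 = 47.8% ✓; Tm = 64.9 + 41·(11 − 16.4)/23 = 55.3°C ✓; 3' end CGT has 2 G/C ✓; longest run = 3 ✓ — passes.
Candidate 3 (26 nt, A=5 T=9 G=6 C=6): GC 12/26 = 46.2%, outside 46.8–59.8% ✗; Tm = 64.9 + 41·(12 − 16.4)/26 = 58.0°C ✓; 3' end ACT has 1 G/C ✓; longest run = 3 ✓ — fails.
Candidate 4 (27 nt, A=9 T=7 G=3 C=8): GC 11/27 = 40.7%, outside 46.8–59.8% ✗; Tm = 64.9 + 41·(11 − 16.4)/27 = 56.7°C ✓; 3' end CAT has 1 G/C ✓; longest run = 2 ✓ — fails.
Candidate 5 (28 nt, A=4 T=7 G=8 C=9): GC 17/28 = 60.7%, outside 46.8–59.8% ✗; Tm = 64.9 + 41·(17 − 16.4)/28 = 65.8°C ✓; 3' end CAG has 2 G/C ✓; longest run = 3 ✓ — fails.

Candidate 2 only.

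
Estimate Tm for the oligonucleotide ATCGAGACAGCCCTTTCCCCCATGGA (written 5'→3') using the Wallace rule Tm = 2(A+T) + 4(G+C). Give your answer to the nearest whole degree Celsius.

Base counts: A=6, T=5, G=5, C=10 (length 26).
Tm = 2·(6+5) + 4·(5+10) = 2·11 + 4·15 = 22 + 60 = 82°C.

82°C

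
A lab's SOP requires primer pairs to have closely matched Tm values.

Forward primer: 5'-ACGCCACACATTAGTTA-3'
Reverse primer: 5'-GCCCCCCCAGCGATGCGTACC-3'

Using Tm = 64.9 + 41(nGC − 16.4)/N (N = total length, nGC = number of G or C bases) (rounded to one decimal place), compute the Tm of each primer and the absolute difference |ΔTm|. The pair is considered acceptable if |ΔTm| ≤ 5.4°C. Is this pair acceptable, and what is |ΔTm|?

Forward: G+C = 7, N = 17 → Tm = 64.9 + 41·(7 − 16.4)/17 = 42.2°C.
Reverse: G+C = 16, N = 21 → Tm = 64.9 + 41·(16 − 16.4)/21 = 64.1°C.
|ΔTm| = |42.2 − 64.1| = 21.9°C, > 5.4°C.

|ΔTm| = 21.9°C; the pair is not acceptable.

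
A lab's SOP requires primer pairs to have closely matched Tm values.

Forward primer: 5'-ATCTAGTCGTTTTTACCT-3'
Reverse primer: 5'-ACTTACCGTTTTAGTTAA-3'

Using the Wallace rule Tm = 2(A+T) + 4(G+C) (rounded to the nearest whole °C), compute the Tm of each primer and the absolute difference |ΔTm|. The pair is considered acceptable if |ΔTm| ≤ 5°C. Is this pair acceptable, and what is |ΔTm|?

Forward: A=3 T=9 G=2 C=4 → Tm = 2·12 + 4·6 = 48°C.
Reverse: A=5 T=8 G=2 C=3 → Tm = 2·13 + 4·5 = 46°C.
|ΔTm| = |48 − 46| = 2°C, ≤ 5°C.

|ΔTm| = 2°C; the pair is acceptable.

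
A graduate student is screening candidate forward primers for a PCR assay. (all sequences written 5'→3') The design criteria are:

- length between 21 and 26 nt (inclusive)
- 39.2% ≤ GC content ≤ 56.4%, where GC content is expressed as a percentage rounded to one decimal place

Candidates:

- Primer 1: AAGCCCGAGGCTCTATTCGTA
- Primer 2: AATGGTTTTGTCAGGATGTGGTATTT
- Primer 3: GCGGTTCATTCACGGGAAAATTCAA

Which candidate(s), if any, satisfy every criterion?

Primer 1 and Primer 3.

Primer 1 (21 nt, A=5 T=5 G=5 C=6): length 21 ✓; GC 11/21 = 52.4% ✓ — passes.
Primer 2 (26 nt, A=5 T=12 G=8 C=1): length 26 ✓; GC 9/26 = 34.6%, outside 39.2–56.4% ✗ — fails.
Primer 3 (25 nt, A=8 T=6 G=6 C=5): length 25 ✓; GC 11/25 = 44.0% ✓ — passes.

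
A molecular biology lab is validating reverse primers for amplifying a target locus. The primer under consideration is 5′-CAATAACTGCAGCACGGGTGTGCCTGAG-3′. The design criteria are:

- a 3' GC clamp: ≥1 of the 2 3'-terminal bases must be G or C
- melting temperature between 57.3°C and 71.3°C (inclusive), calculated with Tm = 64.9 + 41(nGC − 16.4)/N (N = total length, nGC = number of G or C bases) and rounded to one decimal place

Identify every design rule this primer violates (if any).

Meets all criteria.

Base counts: A=7, T=5, G=9, C=7 (length 28).
GC clamp: 3' end AG has 1 G/C ✓
Tm: Tm = 64.9 + 41·(16 − 16.4)/28 = 64.3°C ✓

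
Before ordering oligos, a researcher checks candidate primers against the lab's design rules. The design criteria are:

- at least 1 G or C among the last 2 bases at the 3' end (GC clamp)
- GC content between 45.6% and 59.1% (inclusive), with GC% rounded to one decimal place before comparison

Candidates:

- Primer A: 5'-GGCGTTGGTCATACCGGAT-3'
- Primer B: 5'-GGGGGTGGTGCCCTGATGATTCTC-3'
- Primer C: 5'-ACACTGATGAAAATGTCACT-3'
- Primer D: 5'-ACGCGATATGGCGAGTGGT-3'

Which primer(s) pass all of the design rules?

Primer D only.

Primer A (19 nt, A=3 T=5 G=7 C=4): 3' end AT has 0 G/C, need ≥1 ✗; GC 11/19 = 57.9% ✓ — fails.
Primer B (24 nt, A=2 T=7 G=10 C=5): 3' end TC has 1 G/C ✓; GC 15/24 = 62.5%, outside 45.6–59.1% ✗ — fails.
Primer C (20 nt, A=8 T=5 G=3 C=4): 3' end CT has 1 G/C ✓; GC 7/20 = 35.0%, outside 45.6–59.1% ✗ — fails.
Primer D (19 nt, A=4 T=4 G=8 C=3): 3' end GT has 1 G/C ✓; GC 11/19 = 57.9% ✓ — passes.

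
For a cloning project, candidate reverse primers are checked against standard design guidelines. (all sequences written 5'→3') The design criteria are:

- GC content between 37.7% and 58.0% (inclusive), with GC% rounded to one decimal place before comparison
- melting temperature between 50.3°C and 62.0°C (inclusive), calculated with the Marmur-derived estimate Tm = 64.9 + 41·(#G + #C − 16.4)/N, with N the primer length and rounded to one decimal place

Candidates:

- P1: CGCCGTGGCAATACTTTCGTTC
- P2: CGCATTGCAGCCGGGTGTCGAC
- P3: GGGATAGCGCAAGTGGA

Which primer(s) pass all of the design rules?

P1 only.

P1 (22 nt, A=3 T=7 G=5 C=7): GC 12/22 = 54.5% ✓; Tm = 64.9 + 41·(12 − 16.4)/22 = 56.7°C ✓ — passes.
P2 (22 nt, A=3 T=4 G=8 C=7): GC 15/22 = 68.2%, outside 37.7–58.0% ✗; Tm = 64.9 + 41·(15 − 16.4)/22 = 62.3°C, outside 50.3–62.0°C ✗ — fails.
P3 (17 nt, A=5 T=2 G=8 C=2): GC 10/17 = 58.8%, outside 37.7–58.0% ✗; Tm = 64.9 + 41·(10 − 16.4)/17 = 49.5°C, outside 50.3–62.0°C ✗ — fails.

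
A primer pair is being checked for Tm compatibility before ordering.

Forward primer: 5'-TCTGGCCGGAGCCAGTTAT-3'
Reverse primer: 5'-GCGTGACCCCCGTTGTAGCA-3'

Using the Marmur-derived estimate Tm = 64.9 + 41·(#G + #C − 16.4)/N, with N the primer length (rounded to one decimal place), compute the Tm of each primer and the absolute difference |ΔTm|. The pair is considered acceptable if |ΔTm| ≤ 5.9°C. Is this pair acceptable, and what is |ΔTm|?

|ΔTm| = 4.7°C; the pair is acceptable.

Forward: G+C = 11, N = 19 → Tm = 64.9 + 41·(11 − 16.4)/19 = 53.2°C.
Reverse: G+C = 13, N = 20 → Tm = 64.9 + 41·(13 − 16.4)/20 = 57.9°C.
|ΔTm| = |53.2 − 57.9| = 4.7°C, ≤ 5.9°C.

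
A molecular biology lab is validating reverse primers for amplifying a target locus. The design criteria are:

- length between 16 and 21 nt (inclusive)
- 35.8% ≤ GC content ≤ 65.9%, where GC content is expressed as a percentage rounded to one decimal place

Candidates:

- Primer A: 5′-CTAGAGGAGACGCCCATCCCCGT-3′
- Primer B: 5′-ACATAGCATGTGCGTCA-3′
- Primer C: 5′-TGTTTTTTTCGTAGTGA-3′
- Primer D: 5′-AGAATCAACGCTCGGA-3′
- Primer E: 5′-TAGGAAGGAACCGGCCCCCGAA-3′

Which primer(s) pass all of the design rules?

Primer B and Primer D.

Primer A (23 nt, A=5 T=3 G=6 C=9): length 23, outside 16–21 ✗; GC 15/23 = 65.2% ✓ — fails.
Primer B (17 nt, A=5 T=4 G=4 C=4): length 17 ✓; GC 8/17 = 47.1% ✓ — passes.
Primer C (17 nt, A=2 T=10 G=4 C=1): length 17 ✓; GC 5/17 = 29.4%, outside 35.8–65.9% ✗ — fails.
Primer D (16 nt, A=6 T=2 G=4 C=4): length 16 ✓; GC 8/16 = 50.0% ✓ — passes.
Primer E (22 nt, A=7 T=1 G=7 C=7): length 22, outside 16–21 ✗; GC 14/22 = 63.6% ✓ — fails.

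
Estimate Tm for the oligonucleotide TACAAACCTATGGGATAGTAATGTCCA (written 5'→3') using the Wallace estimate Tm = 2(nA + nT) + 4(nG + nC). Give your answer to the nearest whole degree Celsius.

74°C

Base counts: A=10, T=7, G=5, C=5 (length 27).
Tm = 2·(10+7) + 4·(5+5) = 2·17 + 4·10 = 34 + 40 = 74°C.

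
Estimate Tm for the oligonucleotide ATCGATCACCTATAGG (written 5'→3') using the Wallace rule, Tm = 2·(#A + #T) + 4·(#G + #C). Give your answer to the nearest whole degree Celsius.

Base counts: A=5, T=4, G=3, C=4 (length 16).
Tm = 2·(5+4) + 4·(3+4) = 2·9 + 4·7 = 18 + 28 = 46°C.

46°C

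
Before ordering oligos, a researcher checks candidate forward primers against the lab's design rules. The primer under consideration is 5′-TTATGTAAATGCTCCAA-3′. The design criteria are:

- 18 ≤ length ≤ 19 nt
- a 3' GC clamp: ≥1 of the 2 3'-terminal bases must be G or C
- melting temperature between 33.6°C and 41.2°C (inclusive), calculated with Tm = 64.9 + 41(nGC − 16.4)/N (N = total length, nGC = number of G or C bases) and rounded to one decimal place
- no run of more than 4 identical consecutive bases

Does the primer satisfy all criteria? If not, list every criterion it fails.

Base counts: A=6, T=6, G=2, C=3 (length 17).
length: length 17, outside 18–19 ✗
GC clamp: 3' end AA has 0 G/C, need ≥1 ✗
Tm: Tm = 64.9 + 41·(5 − 16.4)/17 = 37.4°C ✓
homopolymer run: longest run = 3 ✓

Fails: length, GC clamp.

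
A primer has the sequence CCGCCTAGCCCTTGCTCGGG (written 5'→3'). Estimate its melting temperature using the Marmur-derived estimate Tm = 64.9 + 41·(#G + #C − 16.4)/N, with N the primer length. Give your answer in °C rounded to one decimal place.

Base counts: A=1, T=4, G=6, C=9; G+C = 15, N = 20.
Tm = 64.9 + 41·(15 − 16.4)/20 = 64.9 + -57.40/20 = 62.0°C.

62.0°C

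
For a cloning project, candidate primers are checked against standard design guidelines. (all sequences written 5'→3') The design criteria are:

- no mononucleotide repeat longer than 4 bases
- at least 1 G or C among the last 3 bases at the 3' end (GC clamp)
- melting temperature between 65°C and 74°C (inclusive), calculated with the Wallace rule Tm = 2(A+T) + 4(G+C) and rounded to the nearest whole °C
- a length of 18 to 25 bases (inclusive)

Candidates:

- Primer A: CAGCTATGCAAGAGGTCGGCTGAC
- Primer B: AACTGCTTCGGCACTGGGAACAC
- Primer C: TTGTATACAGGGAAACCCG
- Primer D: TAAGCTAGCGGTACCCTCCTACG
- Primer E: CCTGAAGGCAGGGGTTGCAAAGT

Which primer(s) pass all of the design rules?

Primer B, Primer D and Primer E.

Primer A (24 nt, A=6 T=4 G=8 C=6): longest run = 2 ✓; 3' end GAC has 2 G/C ✓; Tm = 2·10 + 4·14 = 76°C, outside 65–74°C ✗; length 24 ✓ — fails.
Primer B (23 nt, A=6 T=4 G=6 C=7): longest run = 3 ✓; 3' end CAC has 2 G/C ✓; Tm = 2·10 + 4·13 = 72°C ✓; length 23 ✓ — passes.
Primer C (19 nt, A=6 T=4 G=5 C=4): longest run = 3 ✓; 3' end CCG has 3 G/C ✓; Tm = 2·10 + 4·9 = 56°C, outside 65–74°C ✗; length 19 ✓ — fails.
Primer D (23 nt, A=5 T=5 G=5 C=8): longest run = 3 ✓; 3' end ACG has 2 G/C ✓; Tm = 2·10 + 4·13 = 72°C ✓; length 23 ✓ — passes.
Primer E (23 nt, A=6 T=4 G=9 C=4): longest run = 4 ✓; 3' end AGT has 1 G/C ✓; Tm = 2·10 + 4·13 = 72°C ✓; length 23 ✓ — passes.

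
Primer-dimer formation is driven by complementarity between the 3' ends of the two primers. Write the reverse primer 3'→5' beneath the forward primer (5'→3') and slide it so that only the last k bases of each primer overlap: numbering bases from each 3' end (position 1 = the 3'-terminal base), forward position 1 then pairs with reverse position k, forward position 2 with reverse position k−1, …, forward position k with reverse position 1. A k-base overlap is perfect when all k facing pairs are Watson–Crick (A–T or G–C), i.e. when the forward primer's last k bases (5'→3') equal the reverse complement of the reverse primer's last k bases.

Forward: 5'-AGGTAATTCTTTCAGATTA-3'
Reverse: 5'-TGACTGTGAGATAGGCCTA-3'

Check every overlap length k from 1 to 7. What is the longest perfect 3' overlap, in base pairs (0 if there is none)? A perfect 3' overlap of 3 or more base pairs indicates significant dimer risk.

Last 7 bases (5'→3') — forward …CAGATTA, reverse …AGGCCTA.
Reverse complement of the reverse primer's last 7 bases: TAGGCCT; its first k bases are the reverse complement of the reverse primer's last k bases, so a perfect k-base overlap needs the forward primer's last k bases to equal them.
Comparing (forward last k vs required): k=1: A vs T ✗; k=2: TA vs TA ✓; k=3: TTA vs TAG ✗; k=4: ATTA vs TAGG ✗; k=5: GATTA vs TAGGC ✗; k=6: AGATTA vs TAGGCC ✗; k=7: CAGATTA vs TAGGCCT ✗.
Only k = 2 is perfect, so the longest perfect 3' overlap is 2.

Longest perfect overlap: 2 complementary base pairs; below the dimer-risk threshold (threshold 3).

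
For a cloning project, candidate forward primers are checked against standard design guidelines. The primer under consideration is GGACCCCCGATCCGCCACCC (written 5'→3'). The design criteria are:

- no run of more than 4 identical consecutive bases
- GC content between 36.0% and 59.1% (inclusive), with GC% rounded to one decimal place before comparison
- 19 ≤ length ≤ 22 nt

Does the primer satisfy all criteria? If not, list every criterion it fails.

Base counts: A=3, T=1, G=4, C=12 (length 20).
homopolymer run: longest run = 5, exceeds 4 ✗
GC content: GC 16/20 = 80.0%, outside 36.0–59.1% ✗
length: length 20 ✓

Fails: homopolymer run, GC content.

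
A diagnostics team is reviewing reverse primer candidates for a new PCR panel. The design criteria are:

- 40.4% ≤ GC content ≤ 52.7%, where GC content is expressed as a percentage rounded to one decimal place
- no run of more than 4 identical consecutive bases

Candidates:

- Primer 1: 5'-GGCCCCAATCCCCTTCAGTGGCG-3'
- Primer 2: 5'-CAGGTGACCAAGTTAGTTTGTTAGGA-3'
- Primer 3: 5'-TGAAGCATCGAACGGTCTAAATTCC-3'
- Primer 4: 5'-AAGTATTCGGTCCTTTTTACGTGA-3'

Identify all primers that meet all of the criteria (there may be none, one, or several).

Primer 1 (23 nt, A=3 T=4 G=6 C=10): GC 16/23 = 69.6%, outside 40.4–52.7% ✗; longest run = 4 ✓ — fails.
Primer 2 (26 nt, A=7 T=8 G=8 C=3): GC 11/26 = 42.3% ✓; longest run = 3 ✓ — passes.
Primer 3 (25 nt, A=8 T=6 G=5 C=6): GC 11/25 = 44.0% ✓; longest run = 3 ✓ — passes.
Primer 4 (24 nt, A=5 T=10 G=5 C=4): GC 9/24 = 37.5%, outside 40.4–52.7% ✗; longest run = 5, exceeds 4 ✗ — fails.

Primer 2 and Primer 3.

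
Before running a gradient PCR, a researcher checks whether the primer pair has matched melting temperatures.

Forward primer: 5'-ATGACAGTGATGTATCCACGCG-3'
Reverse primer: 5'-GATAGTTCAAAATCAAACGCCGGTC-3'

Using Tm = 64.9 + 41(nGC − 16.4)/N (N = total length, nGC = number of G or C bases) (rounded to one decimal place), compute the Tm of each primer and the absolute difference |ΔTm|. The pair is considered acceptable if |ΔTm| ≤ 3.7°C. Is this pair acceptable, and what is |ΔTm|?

Forward: G+C = 11, N = 22 → Tm = 64.9 + 41·(11 − 16.4)/22 = 54.8°C.
Reverse: G+C = 11, N = 25 → Tm = 64.9 + 41·(11 − 16.4)/25 = 56.0°C.
|ΔTm| = |54.8 − 56.0| = 1.2°C, ≤ 3.7°C.

|ΔTm| = 1.2°C; the pair is acceptable.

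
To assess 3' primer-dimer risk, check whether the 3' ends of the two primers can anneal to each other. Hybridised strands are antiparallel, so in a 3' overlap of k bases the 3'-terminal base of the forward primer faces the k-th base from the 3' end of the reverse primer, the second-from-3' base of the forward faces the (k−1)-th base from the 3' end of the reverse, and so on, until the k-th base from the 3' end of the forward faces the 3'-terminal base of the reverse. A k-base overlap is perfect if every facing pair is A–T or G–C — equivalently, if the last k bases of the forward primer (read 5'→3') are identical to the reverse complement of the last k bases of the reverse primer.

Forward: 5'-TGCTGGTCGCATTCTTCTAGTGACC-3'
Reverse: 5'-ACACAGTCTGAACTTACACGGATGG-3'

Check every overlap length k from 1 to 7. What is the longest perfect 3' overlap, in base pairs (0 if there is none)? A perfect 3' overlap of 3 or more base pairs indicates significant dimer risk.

Last 7 bases (5'→3') — forward …AGTGACC, reverse …CGGATGG.
Reverse complement of the reverse primer's last 7 bases: CCATCCG; its first k bases are the reverse complement of the reverse primer's last k bases, so a perfect k-base overlap needs the forward primer's last k bases to equal them.
Comparing (forward last k vs required): k=1: C vs C ✓; k=2: CC vs CC ✓; k=3: ACC vs CCA ✗; k=4: GACC vs CCAT ✗; k=5: TGACC vs CCATC ✗; k=6: GTGACC vs CCATCC ✗; k=7: AGTGACC vs CCATCCG ✗.
Perfect overlaps at k = 1, 2; the largest is 2.

Longest perfect overlap: 2 complementary base pairs; below the dimer-risk threshold (threshold 3).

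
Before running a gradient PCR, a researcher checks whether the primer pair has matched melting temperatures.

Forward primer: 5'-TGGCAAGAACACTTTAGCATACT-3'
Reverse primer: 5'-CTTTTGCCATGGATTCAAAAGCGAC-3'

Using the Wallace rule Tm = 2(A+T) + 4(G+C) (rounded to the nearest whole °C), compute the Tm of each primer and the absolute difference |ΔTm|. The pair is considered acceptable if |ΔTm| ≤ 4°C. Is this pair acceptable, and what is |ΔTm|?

Forward: A=8 T=6 G=4 C=5 → Tm = 2·14 + 4·9 = 64°C.
Reverse: A=7 T=7 G=5 C=6 → Tm = 2·14 + 4·11 = 72°C.
|ΔTm| = |64 − 72| = 8°C, > 4°C.

|ΔTm| = 8°C; the pair is not acceptable.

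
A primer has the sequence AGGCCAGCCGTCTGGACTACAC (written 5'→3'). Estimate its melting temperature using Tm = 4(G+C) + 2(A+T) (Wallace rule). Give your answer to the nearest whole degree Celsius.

72°C

Base counts: A=5, T=3, G=6, C=8 (length 22).
Tm = 2·(5+3) + 4·(6+8) = 2·8 + 4·14 = 16 + 56 = 72°C.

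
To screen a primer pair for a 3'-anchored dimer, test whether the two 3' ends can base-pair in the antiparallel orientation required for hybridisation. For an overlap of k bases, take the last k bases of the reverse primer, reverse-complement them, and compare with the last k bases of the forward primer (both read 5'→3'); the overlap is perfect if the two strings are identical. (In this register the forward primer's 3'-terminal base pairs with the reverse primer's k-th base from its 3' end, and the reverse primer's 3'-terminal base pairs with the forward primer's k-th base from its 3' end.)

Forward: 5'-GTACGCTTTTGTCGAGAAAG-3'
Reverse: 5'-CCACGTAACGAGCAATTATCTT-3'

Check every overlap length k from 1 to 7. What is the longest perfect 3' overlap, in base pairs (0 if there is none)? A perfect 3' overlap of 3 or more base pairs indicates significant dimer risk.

Longest perfect overlap: 3 complementary base pairs; significant dimer risk (threshold 3).

Last 7 bases (5'→3') — forward …GAGAAAG, reverse …TTATCTT.
Reverse complement of the reverse primer's last 7 bases: AAGATAA; its first k bases are the reverse complement of the reverse primer's last k bases, so a perfect k-base overlap needs the forward primer's last k bases to equal them.
Comparing (forward last k vs required): k=1: G vs A ✗; k=2: AG vs AA ✗; k=3: AAG vs AAG ✓; k=4: AAAG vs AAGA ✗; k=5: GAAAG vs AAGAT ✗; k=6: AGAAAG vs AAGATA ✗; k=7: GAGAAAG vs AAGATAA ✗.
Only k = 3 is perfect, so the longest perfect 3' overlap is 3.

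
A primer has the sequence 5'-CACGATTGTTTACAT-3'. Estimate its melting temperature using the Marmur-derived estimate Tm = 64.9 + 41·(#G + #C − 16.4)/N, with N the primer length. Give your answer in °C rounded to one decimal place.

Base counts: A=4, T=6, G=2, C=3; G+C = 5, N = 15.
Tm = 64.9 + 41·(5 − 16.4)/15 = 64.9 + -467.40/15 = 33.7°C.

33.7°C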